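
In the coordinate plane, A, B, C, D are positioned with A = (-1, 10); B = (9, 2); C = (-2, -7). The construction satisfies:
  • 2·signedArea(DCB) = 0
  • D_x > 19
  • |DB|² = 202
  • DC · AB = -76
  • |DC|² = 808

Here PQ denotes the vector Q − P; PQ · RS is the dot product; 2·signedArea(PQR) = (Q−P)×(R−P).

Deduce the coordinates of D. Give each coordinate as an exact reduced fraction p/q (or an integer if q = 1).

D = (20, 11)

1. D_x = 20  [2·signedArea(DCB) = 0 ∩ DC · AB = -76]
2. D_y = 11  [2·signedArea(DCB) = 0 ∩ DC · AB = -76]
   → D = (20, 11)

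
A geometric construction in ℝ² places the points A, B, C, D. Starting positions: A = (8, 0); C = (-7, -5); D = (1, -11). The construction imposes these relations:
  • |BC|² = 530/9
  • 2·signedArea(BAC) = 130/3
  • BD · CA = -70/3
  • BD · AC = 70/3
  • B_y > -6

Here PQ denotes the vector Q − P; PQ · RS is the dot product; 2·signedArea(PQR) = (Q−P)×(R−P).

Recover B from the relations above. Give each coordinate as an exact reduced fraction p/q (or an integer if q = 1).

B = (2/3, -16/3)

1. B_x = 2/3  [BD · CA = -70/3 ∩ 2·signedArea(BAC) = 130/3]
2. B_y = -16/3  [BD · CA = -70/3 ∩ 2·signedArea(BAC) = 130/3]
   → B = (2/3, -16/3)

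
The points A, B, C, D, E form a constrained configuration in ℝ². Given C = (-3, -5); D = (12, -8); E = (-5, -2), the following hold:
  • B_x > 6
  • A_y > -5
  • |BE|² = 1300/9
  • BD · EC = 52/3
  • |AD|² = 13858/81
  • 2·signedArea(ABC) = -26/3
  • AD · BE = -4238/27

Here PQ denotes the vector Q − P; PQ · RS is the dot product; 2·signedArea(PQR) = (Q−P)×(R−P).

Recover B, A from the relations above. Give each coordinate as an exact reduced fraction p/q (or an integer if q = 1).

A = (-5/9, -13/3)
B = (19/3, -6)

1. B_x = 19/3  [line -2·x + 3·y + 92/3 = 0 ∩ |BE|² = 1300/9]
2. B_y = -6  [line -2·x + 3·y + 92/3 = 0 ∩ |BE|² = 1300/9]
   → B = (19/3, -6)
3. A_x = -5/9  [2·signedArea(ABC) = -26/3 ∩ AD · BE = -4238/27]
4. A_y = -13/3  [2·signedArea(ABC) = -26/3 ∩ AD · BE = -4238/27]
   → A = (-5/9, -13/3)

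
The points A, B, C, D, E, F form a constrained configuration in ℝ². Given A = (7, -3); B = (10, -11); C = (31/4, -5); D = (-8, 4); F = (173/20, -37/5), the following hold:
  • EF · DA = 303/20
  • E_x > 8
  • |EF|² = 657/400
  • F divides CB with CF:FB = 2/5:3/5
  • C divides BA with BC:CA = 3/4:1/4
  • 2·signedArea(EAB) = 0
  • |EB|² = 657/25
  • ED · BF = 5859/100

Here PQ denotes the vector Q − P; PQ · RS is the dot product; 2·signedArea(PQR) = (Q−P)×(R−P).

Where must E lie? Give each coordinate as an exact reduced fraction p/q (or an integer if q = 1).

1. E_x = 41/5  [2·signedArea(EAB) = 0 ∩ ED · BF = 5859/100]
2. E_y = -31/5  [2·signedArea(EAB) = 0 ∩ ED · BF = 5859/100]
   → E = (41/5, -31/5)

E = (41/5, -31/5)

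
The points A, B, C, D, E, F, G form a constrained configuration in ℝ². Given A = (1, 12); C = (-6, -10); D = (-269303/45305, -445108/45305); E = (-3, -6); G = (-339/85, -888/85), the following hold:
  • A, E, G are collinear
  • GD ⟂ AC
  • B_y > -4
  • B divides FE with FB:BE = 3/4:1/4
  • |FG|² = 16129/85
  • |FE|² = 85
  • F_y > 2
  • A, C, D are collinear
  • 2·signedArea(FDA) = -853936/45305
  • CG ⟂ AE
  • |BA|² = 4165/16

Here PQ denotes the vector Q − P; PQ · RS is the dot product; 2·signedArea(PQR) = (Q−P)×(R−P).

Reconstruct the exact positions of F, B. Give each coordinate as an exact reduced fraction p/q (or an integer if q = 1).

1. F_x = -1  [line -988768/45305·x + 314608/45305·y + -1932592/45305 = 0 ∩ |FE|² = 85]
2. F_y = 3  [line -988768/45305·x + 314608/45305·y + -1932592/45305 = 0 ∩ |FE|² = 85]
   → F = (-1, 3)
3. B_x = -5/2  [B divides FE with FB:BE = 3/4:1/4]
4. B_y = -15/4  [B divides FE with FB:BE = 3/4:1/4]
   → B = (-5/2, -15/4)

B = (-5/2, -15/4)
F = (-1, 3)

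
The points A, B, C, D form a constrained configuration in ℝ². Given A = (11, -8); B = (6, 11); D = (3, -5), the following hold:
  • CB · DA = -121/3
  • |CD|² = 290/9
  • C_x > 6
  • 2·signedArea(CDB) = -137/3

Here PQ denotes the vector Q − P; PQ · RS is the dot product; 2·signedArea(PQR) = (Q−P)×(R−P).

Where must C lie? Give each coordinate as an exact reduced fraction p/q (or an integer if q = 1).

C = (20/3, -2/3)

1. C_x = 20/3  [2·signedArea(CDB) = -137/3 ∩ CB · DA = -121/3]
2. C_y = -2/3  [2·signedArea(CDB) = -137/3 ∩ CB · DA = -121/3]
   → C = (20/3, -2/3)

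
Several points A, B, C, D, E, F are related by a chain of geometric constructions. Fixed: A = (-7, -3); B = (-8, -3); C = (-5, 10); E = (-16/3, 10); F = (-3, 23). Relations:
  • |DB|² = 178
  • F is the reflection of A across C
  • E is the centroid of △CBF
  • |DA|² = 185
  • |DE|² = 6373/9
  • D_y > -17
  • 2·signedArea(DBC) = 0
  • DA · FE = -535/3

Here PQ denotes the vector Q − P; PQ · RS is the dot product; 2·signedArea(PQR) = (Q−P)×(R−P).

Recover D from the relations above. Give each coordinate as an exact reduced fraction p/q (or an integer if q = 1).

D = (-11, -16)

1. D_x = -11  [2·signedArea(DBC) = 0 ∩ DA · FE = -535/3]
2. D_y = -16  [2·signedArea(DBC) = 0 ∩ DA · FE = -535/3]
   → D = (-11, -16)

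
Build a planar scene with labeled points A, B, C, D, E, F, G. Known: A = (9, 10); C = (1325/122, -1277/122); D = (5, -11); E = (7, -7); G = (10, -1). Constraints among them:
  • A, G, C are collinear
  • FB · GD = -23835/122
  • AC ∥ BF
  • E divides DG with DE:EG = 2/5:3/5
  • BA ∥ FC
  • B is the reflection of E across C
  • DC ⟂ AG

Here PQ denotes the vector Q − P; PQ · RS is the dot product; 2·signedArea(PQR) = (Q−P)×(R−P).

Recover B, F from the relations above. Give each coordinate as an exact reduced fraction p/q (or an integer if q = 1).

1. B_x = 898/61  [B is the reflection of E across C]
2. B_y = -850/61  [B is the reflection of E across C]
   → B = (898/61, -850/61)
3. F_x = 2023/122  [BA ∥ FC ∩ AC ∥ BF]
4. F_y = -4197/122  [BA ∥ FC ∩ AC ∥ BF]
   → F = (2023/122, -4197/122)

B = (898/61, -850/61)
F = (2023/122, -4197/122)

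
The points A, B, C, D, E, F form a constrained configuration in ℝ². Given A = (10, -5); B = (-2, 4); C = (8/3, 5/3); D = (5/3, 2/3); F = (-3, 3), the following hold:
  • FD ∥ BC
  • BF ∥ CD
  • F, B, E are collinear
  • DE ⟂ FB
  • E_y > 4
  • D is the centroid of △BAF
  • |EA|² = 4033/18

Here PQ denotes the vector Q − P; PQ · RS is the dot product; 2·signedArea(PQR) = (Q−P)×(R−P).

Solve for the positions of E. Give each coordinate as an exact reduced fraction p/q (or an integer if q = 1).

E = (-11/6, 25/6)

1. E_x = -11/6  [F, B, E are collinear ∩ DE ⟂ FB]
2. E_y = 25/6  [F, B, E are collinear ∩ DE ⟂ FB]
   → E = (-11/6, 25/6)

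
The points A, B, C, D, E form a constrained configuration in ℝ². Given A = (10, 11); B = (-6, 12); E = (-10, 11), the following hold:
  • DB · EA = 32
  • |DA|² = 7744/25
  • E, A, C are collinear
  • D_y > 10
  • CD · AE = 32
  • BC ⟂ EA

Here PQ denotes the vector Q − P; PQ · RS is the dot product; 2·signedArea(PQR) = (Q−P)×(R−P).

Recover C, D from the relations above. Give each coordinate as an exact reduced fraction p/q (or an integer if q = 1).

C = (-6, 11)
D = (-38/5, 11)

1. C_x = -6  [E, A, C are collinear ∩ BC ⟂ EA]
2. C_y = 11  [E, A, C are collinear ∩ BC ⟂ EA]
   → C = (-6, 11)
3. D_x = -38/5  [DB · EA = 32]
4. D_y = 11  [|DA|² = 7744/25]
   → D = (-38/5, 11)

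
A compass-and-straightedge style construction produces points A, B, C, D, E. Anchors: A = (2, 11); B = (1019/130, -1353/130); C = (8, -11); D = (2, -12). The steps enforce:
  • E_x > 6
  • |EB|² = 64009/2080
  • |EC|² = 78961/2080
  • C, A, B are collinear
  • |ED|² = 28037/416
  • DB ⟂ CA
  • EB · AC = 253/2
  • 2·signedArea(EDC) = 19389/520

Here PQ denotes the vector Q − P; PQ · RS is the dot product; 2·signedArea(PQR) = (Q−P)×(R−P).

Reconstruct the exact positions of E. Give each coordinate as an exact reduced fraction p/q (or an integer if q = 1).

1. E_x = 3317/520  [2·signedArea(EDC) = 19389/520 ∩ EB · AC = 253/2]
2. E_y = -2629/520  [2·signedArea(EDC) = 19389/520 ∩ EB · AC = 253/2]
   → E = (3317/520, -2629/520)

E = (3317/520, -2629/520)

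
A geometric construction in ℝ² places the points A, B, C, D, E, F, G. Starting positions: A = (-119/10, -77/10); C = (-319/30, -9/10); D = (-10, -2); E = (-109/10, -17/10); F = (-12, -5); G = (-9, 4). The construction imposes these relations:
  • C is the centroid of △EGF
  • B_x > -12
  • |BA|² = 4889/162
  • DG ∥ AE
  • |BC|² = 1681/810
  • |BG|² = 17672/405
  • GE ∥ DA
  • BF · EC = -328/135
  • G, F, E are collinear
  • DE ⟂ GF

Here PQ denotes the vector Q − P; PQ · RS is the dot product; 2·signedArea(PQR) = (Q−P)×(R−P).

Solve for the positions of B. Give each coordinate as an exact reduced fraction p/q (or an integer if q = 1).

B = (-499/45, -34/15)

1. B_x = -499/45  [line -4/15·x + -4/5·y + -644/135 = 0 ∩ |BG|² = 17672/405]
2. B_y = -34/15  [line -4/15·x + -4/5·y + -644/135 = 0 ∩ |BG|² = 17672/405]
   → B = (-499/45, -34/15)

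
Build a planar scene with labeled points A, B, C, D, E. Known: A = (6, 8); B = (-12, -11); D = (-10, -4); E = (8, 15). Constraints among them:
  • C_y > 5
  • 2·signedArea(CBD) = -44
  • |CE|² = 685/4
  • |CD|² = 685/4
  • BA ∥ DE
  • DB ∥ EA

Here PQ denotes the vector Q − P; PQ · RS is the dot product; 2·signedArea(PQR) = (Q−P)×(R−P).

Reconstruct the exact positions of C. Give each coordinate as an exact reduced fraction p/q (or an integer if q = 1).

1. C_x = -1  [line -7·x + 2·y + -18 = 0 ∩ |CD|² = 685/4]
2. C_y = 11/2  [line -7·x + 2·y + -18 = 0 ∩ |CD|² = 685/4]
   → C = (-1, 11/2)

C = (-1, 11/2)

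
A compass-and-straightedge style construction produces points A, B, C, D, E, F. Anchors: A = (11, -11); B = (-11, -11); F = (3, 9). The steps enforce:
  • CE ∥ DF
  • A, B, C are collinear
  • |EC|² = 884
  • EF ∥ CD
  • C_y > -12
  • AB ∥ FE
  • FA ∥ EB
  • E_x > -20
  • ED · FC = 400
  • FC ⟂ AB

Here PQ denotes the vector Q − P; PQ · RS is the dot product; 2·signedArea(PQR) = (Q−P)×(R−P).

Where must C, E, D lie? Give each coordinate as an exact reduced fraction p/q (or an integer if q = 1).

1. C_x = 3  [A, B, C are collinear ∩ FC ⟂ AB]
2. C_y = -11  [A, B, C are collinear ∩ FC ⟂ AB]
   → C = (3, -11)
3. E_x = -19  [FA ∥ EB ∩ AB ∥ FE]
4. E_y = 9  [FA ∥ EB ∩ AB ∥ FE]
   → E = (-19, 9)
5. D_x = 25  [CE ∥ DF ∩ EF ∥ CD]
6. D_y = -11  [CE ∥ DF ∩ EF ∥ CD]
   → D = (25, -11)

C = (3, -11)
D = (25, -11)
E = (-19, 9)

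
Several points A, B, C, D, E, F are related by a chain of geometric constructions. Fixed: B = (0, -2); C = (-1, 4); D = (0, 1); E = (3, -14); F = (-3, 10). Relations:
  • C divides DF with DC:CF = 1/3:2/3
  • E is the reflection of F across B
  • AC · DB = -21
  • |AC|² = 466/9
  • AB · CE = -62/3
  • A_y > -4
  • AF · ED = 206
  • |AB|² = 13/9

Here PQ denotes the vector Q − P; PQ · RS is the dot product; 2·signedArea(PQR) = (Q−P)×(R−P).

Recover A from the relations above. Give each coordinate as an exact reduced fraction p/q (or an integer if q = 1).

A = (2/3, -3)

1. A_x = 2/3  [AF · ED = 206 ∩ AB · CE = -62/3]
2. A_y = -3  [AF · ED = 206 ∩ AB · CE = -62/3]
   → A = (2/3, -3)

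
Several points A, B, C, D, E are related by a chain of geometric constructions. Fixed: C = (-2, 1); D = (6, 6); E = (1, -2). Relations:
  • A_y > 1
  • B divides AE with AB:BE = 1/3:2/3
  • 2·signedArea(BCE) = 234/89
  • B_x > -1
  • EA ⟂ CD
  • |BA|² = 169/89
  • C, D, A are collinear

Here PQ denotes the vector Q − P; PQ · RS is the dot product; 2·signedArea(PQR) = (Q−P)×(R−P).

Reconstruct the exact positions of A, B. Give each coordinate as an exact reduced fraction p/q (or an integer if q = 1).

A = (-106/89, 134/89)
B = (-41/89, 30/89)

1. A_x = -106/89  [C, D, A are collinear ∩ EA ⟂ CD]
2. A_y = 134/89  [C, D, A are collinear ∩ EA ⟂ CD]
   → A = (-106/89, 134/89)
3. B_x = -41/89  [B divides AE with AB:BE = 1/3:2/3]
4. B_y = 30/89  [B divides AE with AB:BE = 1/3:2/3]
   → B = (-41/89, 30/89)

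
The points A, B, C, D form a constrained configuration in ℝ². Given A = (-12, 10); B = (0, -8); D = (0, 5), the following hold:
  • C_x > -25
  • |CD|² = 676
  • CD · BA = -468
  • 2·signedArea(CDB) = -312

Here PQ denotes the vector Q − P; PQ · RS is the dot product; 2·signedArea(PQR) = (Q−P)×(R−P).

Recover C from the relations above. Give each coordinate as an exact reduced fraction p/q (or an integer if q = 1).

1. C_x = -24  [2·signedArea(CDB) = -312 ∩ CD · BA = -468]
2. C_y = 15  [2·signedArea(CDB) = -312 ∩ CD · BA = -468]
   → C = (-24, 15)

C = (-24, 15)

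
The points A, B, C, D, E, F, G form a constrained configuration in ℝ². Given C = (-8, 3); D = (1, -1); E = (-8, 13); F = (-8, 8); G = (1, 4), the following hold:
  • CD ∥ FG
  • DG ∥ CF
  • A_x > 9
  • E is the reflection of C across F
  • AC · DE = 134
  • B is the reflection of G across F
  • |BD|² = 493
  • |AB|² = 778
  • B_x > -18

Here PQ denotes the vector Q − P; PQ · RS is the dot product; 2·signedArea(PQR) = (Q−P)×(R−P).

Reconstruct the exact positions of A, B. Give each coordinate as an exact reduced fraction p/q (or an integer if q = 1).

1. B_x = -17  [B is the reflection of G across F]
2. B_y = 12  [B is the reflection of G across F]
   → B = (-17, 12)
3. A_x = 10  [line 9·x + -14·y + -20 = 0 ∩ |AB|² = 778]
4. A_y = 5  [line 9·x + -14·y + -20 = 0 ∩ |AB|² = 778]
   → A = (10, 5)

A = (10, 5)
B = (-17, 12)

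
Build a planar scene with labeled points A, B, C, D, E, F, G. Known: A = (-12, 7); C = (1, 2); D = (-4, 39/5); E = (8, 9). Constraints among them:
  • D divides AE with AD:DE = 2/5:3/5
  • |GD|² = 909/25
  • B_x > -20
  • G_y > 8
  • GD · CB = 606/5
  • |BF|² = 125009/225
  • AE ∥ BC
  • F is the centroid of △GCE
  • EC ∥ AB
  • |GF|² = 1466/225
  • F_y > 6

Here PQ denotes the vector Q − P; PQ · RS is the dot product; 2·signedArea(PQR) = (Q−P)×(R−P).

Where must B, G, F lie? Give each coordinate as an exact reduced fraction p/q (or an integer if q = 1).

1. B_x = -19  [AE ∥ BC ∩ EC ∥ AB]
2. B_y = 0  [AE ∥ BC ∩ EC ∥ AB]
   → B = (-19, 0)
3. G_x = 2  [line 20·x + 2·y + -284/5 = 0 ∩ |GD|² = 909/25]
4. G_y = 42/5  [line 20·x + 2·y + -284/5 = 0 ∩ |GD|² = 909/25]
   → G = (2, 42/5)
5. F_x = 11/3  [F is the centroid of △GCE]
6. F_y = 97/15  [F is the centroid of △GCE]
   → F = (11/3, 97/15)

B = (-19, 0)
F = (11/3, 97/15)
G = (2, 42/5)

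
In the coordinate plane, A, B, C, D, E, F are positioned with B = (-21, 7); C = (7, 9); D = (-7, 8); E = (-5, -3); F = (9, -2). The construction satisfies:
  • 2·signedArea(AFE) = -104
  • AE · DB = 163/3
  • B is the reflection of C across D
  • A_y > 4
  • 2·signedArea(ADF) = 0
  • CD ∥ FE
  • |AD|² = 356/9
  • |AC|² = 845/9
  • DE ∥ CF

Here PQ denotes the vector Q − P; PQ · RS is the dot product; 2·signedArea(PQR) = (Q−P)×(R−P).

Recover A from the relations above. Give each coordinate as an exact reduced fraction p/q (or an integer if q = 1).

A = (-5/3, 14/3)

1. A_x = -5/3  [2·signedArea(ADF) = 0 ∩ AE · DB = 163/3]
2. A_y = 14/3  [2·signedArea(ADF) = 0 ∩ AE · DB = 163/3]
   → A = (-5/3, 14/3)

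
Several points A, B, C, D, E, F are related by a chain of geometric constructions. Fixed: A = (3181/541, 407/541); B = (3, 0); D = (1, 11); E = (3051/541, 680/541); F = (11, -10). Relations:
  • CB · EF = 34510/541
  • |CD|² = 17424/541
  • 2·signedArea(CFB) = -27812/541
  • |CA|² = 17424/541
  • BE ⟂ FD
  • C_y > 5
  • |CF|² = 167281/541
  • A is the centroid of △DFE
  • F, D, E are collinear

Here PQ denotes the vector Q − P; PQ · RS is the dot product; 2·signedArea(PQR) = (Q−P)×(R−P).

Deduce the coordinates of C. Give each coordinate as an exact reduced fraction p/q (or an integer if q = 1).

C = (1861/541, 3179/541)

1. C_x = 1861/541  [2·signedArea(CFB) = -27812/541 ∩ CB · EF = 34510/541]
2. C_y = 3179/541  [2·signedArea(CFB) = -27812/541 ∩ CB · EF = 34510/541]
   → C = (1861/541, 3179/541)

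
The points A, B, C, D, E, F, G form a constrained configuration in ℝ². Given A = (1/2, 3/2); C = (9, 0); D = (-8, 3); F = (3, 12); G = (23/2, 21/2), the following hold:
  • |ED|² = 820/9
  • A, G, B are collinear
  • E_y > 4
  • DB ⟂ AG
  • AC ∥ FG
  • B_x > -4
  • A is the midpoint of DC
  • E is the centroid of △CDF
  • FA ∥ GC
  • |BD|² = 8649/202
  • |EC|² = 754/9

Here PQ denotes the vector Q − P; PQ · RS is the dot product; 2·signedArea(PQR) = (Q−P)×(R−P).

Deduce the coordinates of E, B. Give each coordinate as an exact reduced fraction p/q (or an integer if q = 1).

B = (-779/202, -417/202)
E = (4/3, 5)

1. E_x = 4/3  [E is the centroid of △CDF]
2. E_y = 5  [E is the centroid of △CDF]
   → E = (4/3, 5)
3. B_x = -779/202  [A, G, B are collinear ∩ DB ⟂ AG]
4. B_y = -417/202  [A, G, B are collinear ∩ DB ⟂ AG]
   → B = (-779/202, -417/202)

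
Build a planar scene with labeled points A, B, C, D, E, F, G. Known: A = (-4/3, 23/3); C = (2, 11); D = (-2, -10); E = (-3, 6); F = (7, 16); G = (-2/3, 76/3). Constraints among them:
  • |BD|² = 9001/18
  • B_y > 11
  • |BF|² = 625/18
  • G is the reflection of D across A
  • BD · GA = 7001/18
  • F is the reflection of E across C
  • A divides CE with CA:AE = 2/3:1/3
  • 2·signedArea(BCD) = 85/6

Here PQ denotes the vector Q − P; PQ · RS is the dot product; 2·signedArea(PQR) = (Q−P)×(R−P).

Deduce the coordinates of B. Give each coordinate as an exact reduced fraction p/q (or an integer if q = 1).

1. B_x = 17/6  [BD · GA = 7001/18 ∩ 2·signedArea(BCD) = 85/6]
2. B_y = 71/6  [BD · GA = 7001/18 ∩ 2·signedArea(BCD) = 85/6]
   → B = (17/6, 71/6)

B = (17/6, 71/6)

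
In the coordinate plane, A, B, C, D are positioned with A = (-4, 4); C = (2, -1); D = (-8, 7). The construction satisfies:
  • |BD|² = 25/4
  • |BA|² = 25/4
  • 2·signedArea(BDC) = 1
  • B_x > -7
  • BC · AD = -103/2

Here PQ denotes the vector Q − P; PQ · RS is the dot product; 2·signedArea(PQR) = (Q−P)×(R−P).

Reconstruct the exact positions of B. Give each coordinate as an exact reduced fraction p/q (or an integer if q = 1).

B = (-6, 11/2)

1. B_x = -6  [2·signedArea(BDC) = 1 ∩ BC · AD = -103/2]
2. B_y = 11/2  [2·signedArea(BDC) = 1 ∩ BC · AD = -103/2]
   → B = (-6, 11/2)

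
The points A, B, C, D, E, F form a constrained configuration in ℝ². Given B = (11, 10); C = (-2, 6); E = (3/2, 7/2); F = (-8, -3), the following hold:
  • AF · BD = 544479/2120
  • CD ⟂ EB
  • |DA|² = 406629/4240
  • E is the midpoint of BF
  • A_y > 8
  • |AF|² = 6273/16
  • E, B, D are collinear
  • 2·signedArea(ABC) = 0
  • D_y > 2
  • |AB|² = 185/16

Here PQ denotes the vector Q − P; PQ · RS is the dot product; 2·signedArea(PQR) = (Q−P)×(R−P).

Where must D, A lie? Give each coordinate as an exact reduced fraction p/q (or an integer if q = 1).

1. D_x = 149/530  [E, B, D are collinear ∩ CD ⟂ EB]
2. D_y = 1413/530  [E, B, D are collinear ∩ CD ⟂ EB]
   → D = (149/530, 1413/530)
3. A_x = 31/4  [2·signedArea(ABC) = 0 ∩ AF · BD = 544479/2120]
4. A_y = 9  [2·signedArea(ABC) = 0 ∩ AF · BD = 544479/2120]
   → A = (31/4, 9)

A = (31/4, 9)
D = (149/530, 1413/530)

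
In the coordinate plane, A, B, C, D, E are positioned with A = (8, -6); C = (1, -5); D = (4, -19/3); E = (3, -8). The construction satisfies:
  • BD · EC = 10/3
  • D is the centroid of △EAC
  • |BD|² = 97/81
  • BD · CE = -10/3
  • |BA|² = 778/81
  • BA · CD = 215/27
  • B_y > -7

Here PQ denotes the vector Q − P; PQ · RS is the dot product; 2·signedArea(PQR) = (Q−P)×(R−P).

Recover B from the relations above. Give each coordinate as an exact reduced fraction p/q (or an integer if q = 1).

1. B_x = 5  [BA · CD = 215/27 ∩ BD · EC = 10/3]
2. B_y = -61/9  [BA · CD = 215/27 ∩ BD · EC = 10/3]
   → B = (5, -61/9)

B = (5, -61/9)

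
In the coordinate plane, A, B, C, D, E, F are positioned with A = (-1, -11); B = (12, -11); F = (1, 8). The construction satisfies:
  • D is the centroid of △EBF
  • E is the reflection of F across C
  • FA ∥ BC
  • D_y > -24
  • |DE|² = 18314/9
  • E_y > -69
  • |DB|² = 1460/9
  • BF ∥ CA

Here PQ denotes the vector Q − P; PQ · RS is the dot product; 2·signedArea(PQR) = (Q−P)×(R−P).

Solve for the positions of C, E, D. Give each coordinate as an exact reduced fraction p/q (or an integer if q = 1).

1. C_x = 10  [BF ∥ CA ∩ FA ∥ BC]
2. C_y = -30  [BF ∥ CA ∩ FA ∥ BC]
   → C = (10, -30)
3. E_x = 19  [E is the reflection of F across C]
4. E_y = -68  [E is the reflection of F across C]
   → E = (19, -68)
5. D_x = 32/3  [D is the centroid of △EBF]
6. D_y = -71/3  [D is the centroid of △EBF]
   → D = (32/3, -71/3)

C = (10, -30)
D = (32/3, -71/3)
E = (19, -68)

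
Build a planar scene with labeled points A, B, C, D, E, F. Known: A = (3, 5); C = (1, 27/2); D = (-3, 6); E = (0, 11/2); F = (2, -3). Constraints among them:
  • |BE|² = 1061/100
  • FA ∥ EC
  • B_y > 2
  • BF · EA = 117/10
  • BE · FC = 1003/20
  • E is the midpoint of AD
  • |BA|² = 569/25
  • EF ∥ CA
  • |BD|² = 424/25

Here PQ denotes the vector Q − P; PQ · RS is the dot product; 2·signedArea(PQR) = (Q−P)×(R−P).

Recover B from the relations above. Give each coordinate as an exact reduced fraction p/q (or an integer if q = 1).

1. B_x = -1  [BE · FC = 1003/20 ∩ BF · EA = 117/10]
2. B_y = 12/5  [BE · FC = 1003/20 ∩ BF · EA = 117/10]
   → B = (-1, 12/5)

B = (-1, 12/5)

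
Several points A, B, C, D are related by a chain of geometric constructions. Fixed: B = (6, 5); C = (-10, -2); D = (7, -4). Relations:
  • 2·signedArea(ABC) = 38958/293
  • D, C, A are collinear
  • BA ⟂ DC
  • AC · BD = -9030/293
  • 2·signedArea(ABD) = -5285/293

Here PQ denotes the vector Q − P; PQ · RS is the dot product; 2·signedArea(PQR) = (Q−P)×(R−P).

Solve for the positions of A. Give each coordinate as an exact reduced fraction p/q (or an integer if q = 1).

1. A_x = 1456/293  [D, C, A are collinear ∩ BA ⟂ DC]
2. A_y = -1102/293  [D, C, A are collinear ∩ BA ⟂ DC]
   → A = (1456/293, -1102/293)

A = (1456/293, -1102/293)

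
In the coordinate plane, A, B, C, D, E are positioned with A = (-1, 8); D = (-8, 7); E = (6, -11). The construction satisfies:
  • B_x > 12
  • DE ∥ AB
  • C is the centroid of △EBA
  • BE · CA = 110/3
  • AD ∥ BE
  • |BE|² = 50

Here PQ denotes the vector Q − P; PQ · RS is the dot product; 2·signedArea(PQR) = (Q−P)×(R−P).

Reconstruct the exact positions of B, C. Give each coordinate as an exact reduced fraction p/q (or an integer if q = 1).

B = (13, -10)
C = (6, -13/3)

1. B_x = 13  [AD ∥ BE ∩ DE ∥ AB]
2. B_y = -10  [AD ∥ BE ∩ DE ∥ AB]
   → B = (13, -10)
3. C_x = 6  [C is the centroid of △EBA]
4. C_y = -13/3  [C is the centroid of △EBA]
   → C = (6, -13/3)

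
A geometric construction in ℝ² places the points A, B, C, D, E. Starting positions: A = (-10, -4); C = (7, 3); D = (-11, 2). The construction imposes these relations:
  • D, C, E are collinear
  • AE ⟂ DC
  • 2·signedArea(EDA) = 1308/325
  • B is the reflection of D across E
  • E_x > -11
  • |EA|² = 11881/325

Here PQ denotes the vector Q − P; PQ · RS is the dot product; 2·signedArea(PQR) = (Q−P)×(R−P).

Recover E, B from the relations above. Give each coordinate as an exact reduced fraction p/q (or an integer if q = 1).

B = (-3143/325, 674/325)
E = (-3359/325, 662/325)

1. E_x = -3359/325  [D, C, E are collinear ∩ AE ⟂ DC]
2. E_y = 662/325  [D, C, E are collinear ∩ AE ⟂ DC]
   → E = (-3359/325, 662/325)
3. B_x = -3143/325  [B is the reflection of D across E]
4. B_y = 674/325  [B is the reflection of D across E]
   → B = (-3143/325, 674/325)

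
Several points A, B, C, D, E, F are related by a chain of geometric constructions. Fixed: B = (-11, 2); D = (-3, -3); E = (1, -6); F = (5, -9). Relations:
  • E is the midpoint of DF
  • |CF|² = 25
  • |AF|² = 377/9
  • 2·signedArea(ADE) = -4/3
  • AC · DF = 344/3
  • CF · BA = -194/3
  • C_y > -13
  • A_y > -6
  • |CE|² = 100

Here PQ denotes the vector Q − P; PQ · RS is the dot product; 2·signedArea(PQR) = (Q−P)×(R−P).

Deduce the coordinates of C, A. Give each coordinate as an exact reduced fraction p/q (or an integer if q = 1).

1. A_x = -1/3  [line 3·x + 4·y + 67/3 = 0 ∩ |AF|² = 377/9]
2. A_y = -16/3  [line 3·x + 4·y + 67/3 = 0 ∩ |AF|² = 377/9]
   → A = (-1/3, -16/3)
3. C_x = 9  [CF · BA = -194/3 ∩ AC · DF = 344/3]
4. C_y = -12  [CF · BA = -194/3 ∩ AC · DF = 344/3]
   → C = (9, -12)

A = (-1/3, -16/3)
C = (9, -12)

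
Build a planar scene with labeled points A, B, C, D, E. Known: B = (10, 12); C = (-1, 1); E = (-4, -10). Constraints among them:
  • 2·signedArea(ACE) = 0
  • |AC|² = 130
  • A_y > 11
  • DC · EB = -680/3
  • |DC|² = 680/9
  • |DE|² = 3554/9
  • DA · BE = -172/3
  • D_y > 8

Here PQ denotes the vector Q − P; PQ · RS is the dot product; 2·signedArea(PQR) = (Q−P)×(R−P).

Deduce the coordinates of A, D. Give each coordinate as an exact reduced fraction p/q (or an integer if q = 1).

1. A_x = 2  [line 11·x + -3·y + 14 = 0 ∩ |AC|² = 130]
2. A_y = 12  [line 11·x + -3·y + 14 = 0 ∩ |AC|² = 130]
   → A = (2, 12)
3. D_x = 11/3  [line -14·x + -22·y + 704/3 = 0 ∩ |DC|² = 680/9]
4. D_y = 25/3  [line -14·x + -22·y + 704/3 = 0 ∩ |DC|² = 680/9]
   → D = (11/3, 25/3)

A = (2, 12)
D = (11/3, 25/3)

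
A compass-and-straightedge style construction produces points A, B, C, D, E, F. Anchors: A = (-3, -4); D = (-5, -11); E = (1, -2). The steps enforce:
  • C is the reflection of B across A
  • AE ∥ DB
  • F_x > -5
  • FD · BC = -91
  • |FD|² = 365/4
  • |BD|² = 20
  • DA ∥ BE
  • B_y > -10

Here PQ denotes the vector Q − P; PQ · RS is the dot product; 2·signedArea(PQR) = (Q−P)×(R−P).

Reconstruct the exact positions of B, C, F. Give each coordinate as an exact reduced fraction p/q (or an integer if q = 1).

B = (-1, -9)
C = (-5, 1)
F = (-4, -3/2)

1. B_x = -1  [DA ∥ BE ∩ AE ∥ DB]
2. B_y = -9  [DA ∥ BE ∩ AE ∥ DB]
   → B = (-1, -9)
3. C_x = -5  [C is the reflection of B across A]
4. C_y = 1  [C is the reflection of B across A]
   → C = (-5, 1)
5. F_x = -4  [line 4·x + -10·y + 1 = 0 ∩ |FD|² = 365/4]
6. F_y = -3/2  [line 4·x + -10·y + 1 = 0 ∩ |FD|² = 365/4]
   → F = (-4, -3/2)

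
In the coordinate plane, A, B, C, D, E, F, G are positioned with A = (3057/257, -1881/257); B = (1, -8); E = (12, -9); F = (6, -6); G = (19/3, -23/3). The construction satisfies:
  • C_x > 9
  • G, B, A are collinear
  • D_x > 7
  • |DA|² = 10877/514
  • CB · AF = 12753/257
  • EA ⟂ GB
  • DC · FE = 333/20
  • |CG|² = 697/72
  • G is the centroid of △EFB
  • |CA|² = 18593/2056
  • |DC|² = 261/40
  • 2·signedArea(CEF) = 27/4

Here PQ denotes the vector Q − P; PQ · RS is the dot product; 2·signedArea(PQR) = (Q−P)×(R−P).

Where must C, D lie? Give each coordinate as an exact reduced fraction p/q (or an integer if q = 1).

C = (37/4, -35/4)
D = (73/10, -71/10)

1. C_x = 37/4  [2·signedArea(CEF) = 27/4 ∩ CB · AF = 12753/257]
2. C_y = -35/4  [2·signedArea(CEF) = 27/4 ∩ CB · AF = 12753/257]
   → C = (37/4, -35/4)
3. D_x = 73/10  [line -6·x + 3·y + 651/10 = 0 ∩ |DC|² = 261/40]
4. D_y = -71/10  [line -6·x + 3·y + 651/10 = 0 ∩ |DC|² = 261/40]
   → D = (73/10, -71/10)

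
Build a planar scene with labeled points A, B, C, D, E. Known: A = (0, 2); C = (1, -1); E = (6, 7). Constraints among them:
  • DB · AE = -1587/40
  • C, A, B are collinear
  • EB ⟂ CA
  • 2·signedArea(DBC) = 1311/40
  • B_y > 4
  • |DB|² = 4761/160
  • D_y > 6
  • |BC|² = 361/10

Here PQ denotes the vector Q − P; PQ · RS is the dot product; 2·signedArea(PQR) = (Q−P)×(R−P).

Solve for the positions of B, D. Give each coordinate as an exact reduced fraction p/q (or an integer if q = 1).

1. B_x = -9/10  [C, A, B are collinear ∩ EB ⟂ CA]
2. B_y = 47/10  [C, A, B are collinear ∩ EB ⟂ CA]
   → B = (-9/10, 47/10)
3. D_x = 171/40  [2·signedArea(DBC) = 1311/40 ∩ DB · AE = -1587/40]
4. D_y = 257/40  [2·signedArea(DBC) = 1311/40 ∩ DB · AE = -1587/40]
   → D = (171/40, 257/40)

B = (-9/10, 47/10)
D = (171/40, 257/40)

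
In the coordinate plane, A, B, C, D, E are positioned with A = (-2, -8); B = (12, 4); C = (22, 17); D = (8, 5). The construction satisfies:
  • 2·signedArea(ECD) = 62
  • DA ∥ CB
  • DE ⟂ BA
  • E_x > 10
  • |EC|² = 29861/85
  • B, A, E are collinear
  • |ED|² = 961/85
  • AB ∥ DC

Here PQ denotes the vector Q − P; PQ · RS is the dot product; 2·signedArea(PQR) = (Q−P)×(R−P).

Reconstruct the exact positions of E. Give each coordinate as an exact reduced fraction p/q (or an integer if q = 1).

E = (866/85, 208/85)

1. E_x = 866/85  [B, A, E are collinear ∩ DE ⟂ BA]
2. E_y = 208/85  [B, A, E are collinear ∩ DE ⟂ BA]
   → E = (866/85, 208/85)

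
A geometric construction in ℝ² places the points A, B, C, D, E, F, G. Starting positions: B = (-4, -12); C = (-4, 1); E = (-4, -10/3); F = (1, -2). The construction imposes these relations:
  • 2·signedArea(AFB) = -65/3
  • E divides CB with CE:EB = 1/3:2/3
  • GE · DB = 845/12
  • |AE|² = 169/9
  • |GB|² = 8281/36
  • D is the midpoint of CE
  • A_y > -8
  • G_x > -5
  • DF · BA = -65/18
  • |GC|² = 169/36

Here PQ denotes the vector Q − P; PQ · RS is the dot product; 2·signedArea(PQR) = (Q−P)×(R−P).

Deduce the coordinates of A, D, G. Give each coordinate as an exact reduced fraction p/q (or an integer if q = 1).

A = (-4, -23/3)
D = (-4, -7/6)
G = (-4, 19/6)

1. D_x = -4  [D is the midpoint of CE]
2. D_y = -7/6  [D is the midpoint of CE]
   → D = (-4, -7/6)
3. G_y = 19/6  [GE · DB = 845/12]
4. G_x = -4  [|GB|² = 8281/36]
   → G = (-4, 19/6)
5. A_x = -4  [2·signedArea(AFB) = -65/3 ∩ DF · BA = -65/18]
6. A_y = -23/3  [2·signedArea(AFB) = -65/3 ∩ DF · BA = -65/18]
   → A = (-4, -23/3)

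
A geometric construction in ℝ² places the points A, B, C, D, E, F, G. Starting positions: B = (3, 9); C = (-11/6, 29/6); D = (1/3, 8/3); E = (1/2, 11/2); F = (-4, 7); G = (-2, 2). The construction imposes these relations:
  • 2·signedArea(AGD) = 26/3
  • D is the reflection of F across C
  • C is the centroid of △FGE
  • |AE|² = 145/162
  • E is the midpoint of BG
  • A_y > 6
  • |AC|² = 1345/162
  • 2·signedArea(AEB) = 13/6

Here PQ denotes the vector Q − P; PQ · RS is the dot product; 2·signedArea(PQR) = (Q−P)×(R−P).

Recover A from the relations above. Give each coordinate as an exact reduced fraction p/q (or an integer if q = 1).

1. A_x = 5/9  [2·signedArea(AGD) = 26/3 ∩ 2·signedArea(AEB) = 13/6]
2. A_y = 58/9  [2·signedArea(AGD) = 26/3 ∩ 2·signedArea(AEB) = 13/6]
   → A = (5/9, 58/9)

A = (5/9, 58/9)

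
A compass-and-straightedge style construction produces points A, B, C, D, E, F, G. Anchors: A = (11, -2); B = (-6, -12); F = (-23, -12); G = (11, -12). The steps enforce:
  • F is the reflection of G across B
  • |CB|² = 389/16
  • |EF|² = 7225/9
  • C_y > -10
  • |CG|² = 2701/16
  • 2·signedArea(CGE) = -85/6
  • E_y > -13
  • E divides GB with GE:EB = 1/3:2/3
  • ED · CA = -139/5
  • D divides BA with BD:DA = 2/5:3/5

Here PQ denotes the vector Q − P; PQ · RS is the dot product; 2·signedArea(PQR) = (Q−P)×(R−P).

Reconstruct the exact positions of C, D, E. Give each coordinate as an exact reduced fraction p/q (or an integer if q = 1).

1. D_x = 4/5  [D divides BA with BD:DA = 2/5:3/5]
2. D_y = -8  [D divides BA with BD:DA = 2/5:3/5]
   → D = (4/5, -8)
3. E_x = 16/3  [E divides GB with GE:EB = 1/3:2/3]
4. E_y = -12  [E divides GB with GE:EB = 1/3:2/3]
   → E = (16/3, -12)
5. C_x = -7/4  [2·signedArea(CGE) = -85/6 ∩ ED · CA = -139/5]
6. C_y = -19/2  [2·signedArea(CGE) = -85/6 ∩ ED · CA = -139/5]
   → C = (-7/4, -19/2)

C = (-7/4, -19/2)
D = (4/5, -8)
E = (16/3, -12)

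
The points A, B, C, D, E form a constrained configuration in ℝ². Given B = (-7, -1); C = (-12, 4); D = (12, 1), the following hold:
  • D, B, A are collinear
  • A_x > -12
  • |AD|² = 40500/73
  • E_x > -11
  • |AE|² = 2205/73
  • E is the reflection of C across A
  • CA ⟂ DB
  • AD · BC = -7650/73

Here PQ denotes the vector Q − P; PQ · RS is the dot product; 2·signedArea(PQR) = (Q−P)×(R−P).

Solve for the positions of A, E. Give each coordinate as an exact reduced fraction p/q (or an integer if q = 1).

A = (-834/73, -107/73)
E = (-792/73, -506/73)

1. A_x = -834/73  [D, B, A are collinear ∩ CA ⟂ DB]
2. A_y = -107/73  [D, B, A are collinear ∩ CA ⟂ DB]
   → A = (-834/73, -107/73)
3. E_x = -792/73  [E is the reflection of C across A]
4. E_y = -506/73  [E is the reflection of C across A]
   → E = (-792/73, -506/73)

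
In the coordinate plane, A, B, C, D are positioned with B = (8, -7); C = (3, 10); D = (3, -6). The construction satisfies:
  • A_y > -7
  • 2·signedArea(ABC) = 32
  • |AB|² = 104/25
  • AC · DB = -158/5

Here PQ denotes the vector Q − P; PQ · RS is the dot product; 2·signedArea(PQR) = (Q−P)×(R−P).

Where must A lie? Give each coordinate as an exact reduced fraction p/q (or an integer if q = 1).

1. A_x = 6  [2·signedArea(ABC) = 32 ∩ AC · DB = -158/5]
2. A_y = -33/5  [2·signedArea(ABC) = 32 ∩ AC · DB = -158/5]
   → A = (6, -33/5)

A = (6, -33/5)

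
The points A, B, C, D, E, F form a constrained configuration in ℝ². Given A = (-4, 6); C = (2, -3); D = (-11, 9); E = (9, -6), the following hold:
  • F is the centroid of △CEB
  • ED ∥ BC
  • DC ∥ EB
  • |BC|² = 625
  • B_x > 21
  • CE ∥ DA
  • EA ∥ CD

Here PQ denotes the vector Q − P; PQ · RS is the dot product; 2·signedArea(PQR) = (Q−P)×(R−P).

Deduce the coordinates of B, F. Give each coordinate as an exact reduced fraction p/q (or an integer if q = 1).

B = (22, -18)
F = (11, -9)

1. B_x = 22  [ED ∥ BC ∩ DC ∥ EB]
2. B_y = -18  [ED ∥ BC ∩ DC ∥ EB]
   → B = (22, -18)
3. F_x = 11  [F is the centroid of △CEB]
4. F_y = -9  [F is the centroid of △CEB]
   → F = (11, -9)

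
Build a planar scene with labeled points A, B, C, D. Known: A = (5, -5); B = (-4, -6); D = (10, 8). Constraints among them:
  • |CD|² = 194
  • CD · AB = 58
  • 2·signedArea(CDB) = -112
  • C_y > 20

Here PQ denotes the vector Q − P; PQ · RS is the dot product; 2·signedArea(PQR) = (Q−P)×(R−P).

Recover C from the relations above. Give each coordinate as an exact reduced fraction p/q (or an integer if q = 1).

1. C_x = 15  [CD · AB = 58 ∩ 2·signedArea(CDB) = -112]
2. C_y = 21  [CD · AB = 58 ∩ 2·signedArea(CDB) = -112]
   → C = (15, 21)

C = (15, 21)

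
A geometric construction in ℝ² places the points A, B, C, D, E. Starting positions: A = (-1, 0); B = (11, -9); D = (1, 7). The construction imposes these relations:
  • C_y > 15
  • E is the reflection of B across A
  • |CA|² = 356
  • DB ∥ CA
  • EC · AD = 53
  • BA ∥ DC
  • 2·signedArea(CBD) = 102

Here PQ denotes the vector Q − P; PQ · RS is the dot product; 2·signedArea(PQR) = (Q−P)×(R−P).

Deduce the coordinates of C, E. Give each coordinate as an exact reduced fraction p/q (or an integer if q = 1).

C = (-11, 16)
E = (-13, 9)

1. C_x = -11  [DB ∥ CA ∩ BA ∥ DC]
2. C_y = 16  [DB ∥ CA ∩ BA ∥ DC]
   → C = (-11, 16)
3. E_x = -13  [E is the reflection of B across A]
4. E_y = 9  [E is the reflection of B across A]
   → E = (-13, 9)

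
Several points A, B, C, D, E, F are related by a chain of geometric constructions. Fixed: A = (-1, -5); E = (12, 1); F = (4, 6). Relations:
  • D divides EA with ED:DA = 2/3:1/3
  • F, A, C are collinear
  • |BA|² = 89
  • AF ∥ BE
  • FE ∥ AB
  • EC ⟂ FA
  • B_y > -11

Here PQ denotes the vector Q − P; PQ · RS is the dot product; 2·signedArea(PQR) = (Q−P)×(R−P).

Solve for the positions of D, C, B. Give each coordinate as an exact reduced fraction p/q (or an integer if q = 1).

B = (7, -10)
C = (509/146, 711/146)
D = (10/3, -3)

1. D_x = 10/3  [D divides EA with ED:DA = 2/3:1/3]
2. D_y = -3  [D divides EA with ED:DA = 2/3:1/3]
   → D = (10/3, -3)
3. C_x = 509/146  [F, A, C are collinear ∩ EC ⟂ FA]
4. C_y = 711/146  [F, A, C are collinear ∩ EC ⟂ FA]
   → C = (509/146, 711/146)
5. B_x = 7  [AF ∥ BE ∩ FE ∥ AB]
6. B_y = -10  [AF ∥ BE ∩ FE ∥ AB]
   → B = (7, -10)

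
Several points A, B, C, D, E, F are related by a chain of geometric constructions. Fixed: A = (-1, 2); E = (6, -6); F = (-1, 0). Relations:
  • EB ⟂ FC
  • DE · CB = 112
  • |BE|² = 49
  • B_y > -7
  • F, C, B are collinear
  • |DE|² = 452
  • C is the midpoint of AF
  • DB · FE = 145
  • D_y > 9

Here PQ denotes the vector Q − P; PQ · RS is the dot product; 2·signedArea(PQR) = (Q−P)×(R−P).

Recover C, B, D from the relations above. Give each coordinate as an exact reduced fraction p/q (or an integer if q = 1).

1. C_x = -1  [C is the midpoint of AF]
2. C_y = 1  [C is the midpoint of AF]
   → C = (-1, 1)
3. B_x = -1  [F, C, B are collinear ∩ EB ⟂ FC]
4. B_y = -6  [F, C, B are collinear ∩ EB ⟂ FC]
   → B = (-1, -6)
5. D_x = -8  [DB · FE = 145 ∩ DE · CB = 112]
6. D_y = 10  [DB · FE = 145 ∩ DE · CB = 112]
   → D = (-8, 10)

B = (-1, -6)
C = (-1, 1)
D = (-8, 10)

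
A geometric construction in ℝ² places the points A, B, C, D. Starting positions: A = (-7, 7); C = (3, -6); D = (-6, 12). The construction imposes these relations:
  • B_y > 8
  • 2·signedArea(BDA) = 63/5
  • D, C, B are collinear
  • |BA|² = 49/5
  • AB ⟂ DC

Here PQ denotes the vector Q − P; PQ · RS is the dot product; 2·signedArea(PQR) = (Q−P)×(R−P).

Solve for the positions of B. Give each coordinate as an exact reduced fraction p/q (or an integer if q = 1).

1. B_x = -21/5  [D, C, B are collinear ∩ AB ⟂ DC]
2. B_y = 42/5  [D, C, B are collinear ∩ AB ⟂ DC]
   → B = (-21/5, 42/5)

B = (-21/5, 42/5)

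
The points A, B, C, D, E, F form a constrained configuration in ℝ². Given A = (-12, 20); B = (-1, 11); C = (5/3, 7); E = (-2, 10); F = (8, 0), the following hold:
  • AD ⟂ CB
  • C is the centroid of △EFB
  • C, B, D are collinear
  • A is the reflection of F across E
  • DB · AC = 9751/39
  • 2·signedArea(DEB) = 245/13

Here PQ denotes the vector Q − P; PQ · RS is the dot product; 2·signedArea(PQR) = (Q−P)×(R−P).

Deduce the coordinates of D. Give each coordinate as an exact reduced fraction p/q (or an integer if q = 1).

D = (-111/13, 290/13)

1. D_x = -111/13  [C, B, D are collinear ∩ AD ⟂ CB]
2. D_y = 290/13  [C, B, D are collinear ∩ AD ⟂ CB]
   → D = (-111/13, 290/13)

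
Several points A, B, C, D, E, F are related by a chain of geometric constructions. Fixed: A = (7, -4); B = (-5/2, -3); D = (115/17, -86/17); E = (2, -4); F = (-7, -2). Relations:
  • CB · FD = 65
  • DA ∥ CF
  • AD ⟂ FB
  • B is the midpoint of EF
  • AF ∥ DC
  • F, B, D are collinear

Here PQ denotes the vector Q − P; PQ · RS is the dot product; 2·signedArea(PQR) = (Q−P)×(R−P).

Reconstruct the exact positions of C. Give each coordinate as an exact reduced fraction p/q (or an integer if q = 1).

C = (-123/17, -52/17)

1. C_x = -123/17  [DA ∥ CF ∩ AF ∥ DC]
2. C_y = -52/17  [DA ∥ CF ∩ AF ∥ DC]
   → C = (-123/17, -52/17)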